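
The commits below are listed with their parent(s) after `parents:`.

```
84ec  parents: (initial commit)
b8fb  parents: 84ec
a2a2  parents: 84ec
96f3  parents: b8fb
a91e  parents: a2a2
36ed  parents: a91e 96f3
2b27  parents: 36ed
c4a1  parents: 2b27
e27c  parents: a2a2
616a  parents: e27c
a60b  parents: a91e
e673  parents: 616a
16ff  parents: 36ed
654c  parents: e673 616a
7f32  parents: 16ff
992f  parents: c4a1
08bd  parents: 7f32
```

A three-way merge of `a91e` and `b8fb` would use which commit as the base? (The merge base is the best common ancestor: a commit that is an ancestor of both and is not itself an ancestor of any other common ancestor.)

Ancestors of a91e: {84ec, a2a2, a91e}.
Ancestors of b8fb: {84ec, b8fb}.
Common ancestors: {84ec}.
The only common ancestor is 84ec, so it is the merge base.

84ec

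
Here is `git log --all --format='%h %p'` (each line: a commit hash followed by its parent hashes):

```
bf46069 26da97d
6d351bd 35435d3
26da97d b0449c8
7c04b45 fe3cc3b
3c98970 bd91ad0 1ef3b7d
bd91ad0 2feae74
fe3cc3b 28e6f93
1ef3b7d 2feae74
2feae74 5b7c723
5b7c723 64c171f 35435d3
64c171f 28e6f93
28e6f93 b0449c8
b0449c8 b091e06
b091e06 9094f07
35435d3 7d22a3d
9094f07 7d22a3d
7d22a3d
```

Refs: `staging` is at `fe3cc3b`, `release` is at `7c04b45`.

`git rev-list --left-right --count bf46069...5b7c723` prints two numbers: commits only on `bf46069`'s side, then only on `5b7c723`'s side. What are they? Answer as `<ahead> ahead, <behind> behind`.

Reachable from bf46069: {26da97d, 7d22a3d, 9094f07, b0449c8, b091e06, bf46069}.
Reachable from 5b7c723: {28e6f93, 35435d3, 5b7c723, 64c171f, 7d22a3d, 9094f07, b0449c8, b091e06}.
Only in bf46069's history (ahead): {26da97d, bf46069} — 2.
Only in 5b7c723's history (behind): {28e6f93, 35435d3, 5b7c723, 64c171f} — 4.

2 ahead, 4 behind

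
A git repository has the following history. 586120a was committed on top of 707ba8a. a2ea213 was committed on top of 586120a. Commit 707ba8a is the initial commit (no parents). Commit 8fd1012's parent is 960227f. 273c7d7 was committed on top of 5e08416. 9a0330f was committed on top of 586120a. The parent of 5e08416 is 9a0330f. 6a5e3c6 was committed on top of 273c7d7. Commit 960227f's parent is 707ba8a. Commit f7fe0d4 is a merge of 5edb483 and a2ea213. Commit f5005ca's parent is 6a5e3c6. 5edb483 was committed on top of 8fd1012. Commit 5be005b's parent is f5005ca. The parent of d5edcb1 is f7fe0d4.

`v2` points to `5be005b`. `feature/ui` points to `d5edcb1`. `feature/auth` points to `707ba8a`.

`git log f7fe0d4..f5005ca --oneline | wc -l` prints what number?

5

Reachable from f5005ca: {273c7d7, 586120a, 5e08416, 6a5e3c6, 707ba8a, 9a0330f, f5005ca}.
Reachable from f7fe0d4: {586120a, 5edb483, 707ba8a, 8fd1012, 960227f, a2ea213, f7fe0d4}.
In f5005ca's history but not f7fe0d4's: {273c7d7, 5e08416, 6a5e3c6, 9a0330f, f5005ca} — 5 commits.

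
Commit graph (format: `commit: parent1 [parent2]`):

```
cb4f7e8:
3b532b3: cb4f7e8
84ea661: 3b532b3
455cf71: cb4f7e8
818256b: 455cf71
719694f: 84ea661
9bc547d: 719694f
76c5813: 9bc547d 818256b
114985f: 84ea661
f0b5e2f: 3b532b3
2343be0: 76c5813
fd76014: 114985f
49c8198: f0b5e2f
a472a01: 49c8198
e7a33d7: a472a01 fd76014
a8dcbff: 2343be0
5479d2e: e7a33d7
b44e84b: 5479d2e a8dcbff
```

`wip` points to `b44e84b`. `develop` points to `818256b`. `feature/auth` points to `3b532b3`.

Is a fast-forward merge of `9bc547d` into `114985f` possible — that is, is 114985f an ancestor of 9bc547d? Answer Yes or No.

No

A fast-forward from 114985f to 9bc547d is possible iff 114985f is an ancestor of 9bc547d.
Ancestors of 9bc547d: {3b532b3, 719694f, 84ea661, 9bc547d, cb4f7e8}.
114985f is not among them, so fast-forward is not possible.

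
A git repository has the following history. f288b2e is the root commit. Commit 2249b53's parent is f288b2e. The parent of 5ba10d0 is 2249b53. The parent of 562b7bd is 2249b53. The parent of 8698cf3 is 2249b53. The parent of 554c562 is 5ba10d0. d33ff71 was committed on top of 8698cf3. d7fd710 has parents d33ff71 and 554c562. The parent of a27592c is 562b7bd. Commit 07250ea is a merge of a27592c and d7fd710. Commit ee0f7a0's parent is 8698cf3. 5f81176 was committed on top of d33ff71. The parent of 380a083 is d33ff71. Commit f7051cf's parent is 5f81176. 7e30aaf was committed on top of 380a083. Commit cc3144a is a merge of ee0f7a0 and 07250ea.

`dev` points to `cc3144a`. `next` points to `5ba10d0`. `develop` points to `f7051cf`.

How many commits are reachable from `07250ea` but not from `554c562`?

Reachable from 07250ea: {07250ea, 2249b53, 554c562, 562b7bd, 5ba10d0, 8698cf3, a27592c, d33ff71, d7fd710, f288b2e}.
Reachable from 554c562: {2249b53, 554c562, 5ba10d0, f288b2e}.
In 07250ea's history but not 554c562's: {07250ea, 562b7bd, 8698cf3, a27592c, d33ff71, d7fd710} — 6 commits.

6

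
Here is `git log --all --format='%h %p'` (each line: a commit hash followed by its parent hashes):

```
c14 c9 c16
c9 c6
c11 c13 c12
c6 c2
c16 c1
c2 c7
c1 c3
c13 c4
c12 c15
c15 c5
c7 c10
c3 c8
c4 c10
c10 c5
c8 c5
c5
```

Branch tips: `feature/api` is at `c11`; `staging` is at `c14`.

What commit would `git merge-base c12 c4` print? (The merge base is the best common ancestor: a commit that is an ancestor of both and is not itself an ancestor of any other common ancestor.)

Ancestors of c12: {c12, c15, c5}.
Ancestors of c4: {c10, c4, c5}.
Common ancestors: {c5}.
The only common ancestor is c5, so it is the merge base.

c5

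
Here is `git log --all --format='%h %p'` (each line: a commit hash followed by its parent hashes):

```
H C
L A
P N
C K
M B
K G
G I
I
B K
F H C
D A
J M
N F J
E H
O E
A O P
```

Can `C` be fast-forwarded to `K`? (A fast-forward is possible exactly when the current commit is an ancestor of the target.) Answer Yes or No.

A fast-forward from C to K is possible iff C is an ancestor of K.
Ancestors of K: {G, I, K}.
C is not among them, so fast-forward is not possible.

No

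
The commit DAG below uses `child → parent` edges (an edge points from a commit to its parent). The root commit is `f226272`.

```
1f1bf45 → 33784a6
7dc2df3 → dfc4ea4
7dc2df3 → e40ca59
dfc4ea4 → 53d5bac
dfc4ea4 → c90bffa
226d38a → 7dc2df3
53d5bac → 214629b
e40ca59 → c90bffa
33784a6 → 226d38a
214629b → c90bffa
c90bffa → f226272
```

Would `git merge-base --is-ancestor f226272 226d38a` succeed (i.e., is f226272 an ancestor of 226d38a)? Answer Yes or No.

Yes

Ancestors of 226d38a (commits reachable by following parents): {214629b, 226d38a, 53d5bac, 7dc2df3, c90bffa, dfc4ea4, e40ca59, f226272}.
f226272 is in that set, so it is an ancestor of 226d38a.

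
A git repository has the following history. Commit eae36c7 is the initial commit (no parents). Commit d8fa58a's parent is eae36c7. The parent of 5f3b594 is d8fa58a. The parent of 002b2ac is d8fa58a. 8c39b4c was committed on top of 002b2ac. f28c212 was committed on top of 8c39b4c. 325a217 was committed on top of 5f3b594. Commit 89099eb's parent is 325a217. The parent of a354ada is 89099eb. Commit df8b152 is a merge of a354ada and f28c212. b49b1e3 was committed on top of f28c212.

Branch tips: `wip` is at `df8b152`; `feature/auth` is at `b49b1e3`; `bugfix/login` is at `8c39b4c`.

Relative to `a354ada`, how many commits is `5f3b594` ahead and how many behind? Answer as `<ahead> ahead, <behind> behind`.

0 ahead, 3 behind

Reachable from 5f3b594: {5f3b594, d8fa58a, eae36c7}.
Reachable from a354ada: {325a217, 5f3b594, 89099eb, a354ada, d8fa58a, eae36c7}.
Only in 5f3b594's history (ahead): {} — 0.
Only in a354ada's history (behind): {325a217, 89099eb, a354ada} — 3.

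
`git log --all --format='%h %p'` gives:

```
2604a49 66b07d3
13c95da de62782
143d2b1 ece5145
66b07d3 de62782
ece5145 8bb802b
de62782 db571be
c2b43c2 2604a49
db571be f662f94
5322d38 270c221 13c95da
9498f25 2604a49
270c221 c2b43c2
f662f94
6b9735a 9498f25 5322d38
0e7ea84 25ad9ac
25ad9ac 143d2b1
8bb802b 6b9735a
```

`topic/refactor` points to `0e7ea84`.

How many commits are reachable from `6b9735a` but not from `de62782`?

Reachable from 6b9735a: {13c95da, 2604a49, 270c221, 5322d38, 66b07d3, 6b9735a, 9498f25, c2b43c2, db571be, de62782, f662f94}.
Reachable from de62782: {db571be, de62782, f662f94}.
In 6b9735a's history but not de62782's: {13c95da, 2604a49, 270c221, 5322d38, 66b07d3, 6b9735a, 9498f25, c2b43c2} — 8 commits.

8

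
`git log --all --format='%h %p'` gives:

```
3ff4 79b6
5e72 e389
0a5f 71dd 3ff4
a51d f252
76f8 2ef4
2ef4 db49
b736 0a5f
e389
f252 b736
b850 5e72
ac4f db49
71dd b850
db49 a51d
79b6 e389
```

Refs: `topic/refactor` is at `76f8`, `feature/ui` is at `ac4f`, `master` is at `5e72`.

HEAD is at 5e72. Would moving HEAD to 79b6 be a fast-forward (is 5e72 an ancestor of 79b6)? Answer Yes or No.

A fast-forward from 5e72 to 79b6 is possible iff 5e72 is an ancestor of 79b6.
Ancestors of 79b6: {79b6, e389}.
5e72 is not among them, so fast-forward is not possible.

No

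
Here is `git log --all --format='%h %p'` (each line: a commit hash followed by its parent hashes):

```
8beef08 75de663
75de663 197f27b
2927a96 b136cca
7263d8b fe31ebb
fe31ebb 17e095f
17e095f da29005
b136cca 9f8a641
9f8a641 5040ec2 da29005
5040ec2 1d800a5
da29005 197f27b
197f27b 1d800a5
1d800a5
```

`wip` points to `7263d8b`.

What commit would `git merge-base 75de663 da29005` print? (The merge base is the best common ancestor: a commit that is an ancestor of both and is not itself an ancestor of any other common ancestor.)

Ancestors of 75de663: {197f27b, 1d800a5, 75de663}.
Ancestors of da29005: {197f27b, 1d800a5, da29005}.
Common ancestors: {197f27b, 1d800a5}.
Among these, 197f27b is not an ancestor of any other common ancestor — it is the merge base.

197f27b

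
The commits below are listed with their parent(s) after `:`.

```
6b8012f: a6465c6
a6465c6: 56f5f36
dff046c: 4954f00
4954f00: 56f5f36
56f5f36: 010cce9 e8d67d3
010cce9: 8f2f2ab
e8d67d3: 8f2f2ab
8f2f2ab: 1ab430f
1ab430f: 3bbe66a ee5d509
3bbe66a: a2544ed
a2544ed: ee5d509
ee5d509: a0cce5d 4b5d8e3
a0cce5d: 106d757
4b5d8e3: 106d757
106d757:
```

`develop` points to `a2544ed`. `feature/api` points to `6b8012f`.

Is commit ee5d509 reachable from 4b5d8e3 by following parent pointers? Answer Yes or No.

Ancestors of 4b5d8e3: {106d757, 4b5d8e3}.
ee5d509 is not in that set, so it is not an ancestor of 4b5d8e3.

No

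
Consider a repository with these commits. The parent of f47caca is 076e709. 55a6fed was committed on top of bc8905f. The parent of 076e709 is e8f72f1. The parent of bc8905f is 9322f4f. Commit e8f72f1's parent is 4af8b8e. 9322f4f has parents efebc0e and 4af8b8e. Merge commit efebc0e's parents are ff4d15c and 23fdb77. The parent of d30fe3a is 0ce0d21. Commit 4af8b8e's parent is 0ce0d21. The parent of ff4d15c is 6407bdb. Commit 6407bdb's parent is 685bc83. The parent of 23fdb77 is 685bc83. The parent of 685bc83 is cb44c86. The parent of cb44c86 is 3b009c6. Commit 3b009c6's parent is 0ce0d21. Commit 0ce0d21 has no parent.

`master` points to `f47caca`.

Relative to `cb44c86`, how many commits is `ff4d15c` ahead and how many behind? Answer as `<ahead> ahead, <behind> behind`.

3 ahead, 0 behind

Reachable from ff4d15c: {0ce0d21, 3b009c6, 6407bdb, 685bc83, cb44c86, ff4d15c}.
Reachable from cb44c86: {0ce0d21, 3b009c6, cb44c86}.
Only in ff4d15c's history (ahead): {6407bdb, 685bc83, ff4d15c} — 3.
Only in cb44c86's history (behind): {} — 0.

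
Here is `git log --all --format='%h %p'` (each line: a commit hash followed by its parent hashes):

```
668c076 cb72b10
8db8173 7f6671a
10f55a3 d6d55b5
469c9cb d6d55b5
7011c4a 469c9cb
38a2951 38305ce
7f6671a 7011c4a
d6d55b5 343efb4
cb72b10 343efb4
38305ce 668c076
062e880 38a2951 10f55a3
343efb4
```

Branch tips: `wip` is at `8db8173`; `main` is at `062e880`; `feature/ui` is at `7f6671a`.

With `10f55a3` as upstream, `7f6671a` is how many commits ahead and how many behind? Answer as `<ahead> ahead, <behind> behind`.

Reachable from 7f6671a: {343efb4, 469c9cb, 7011c4a, 7f6671a, d6d55b5}.
Reachable from 10f55a3: {10f55a3, 343efb4, d6d55b5}.
Only in 7f6671a's history (ahead): {469c9cb, 7011c4a, 7f6671a} — 3.
Only in 10f55a3's history (behind): {10f55a3} — 1.

3 ahead, 1 behind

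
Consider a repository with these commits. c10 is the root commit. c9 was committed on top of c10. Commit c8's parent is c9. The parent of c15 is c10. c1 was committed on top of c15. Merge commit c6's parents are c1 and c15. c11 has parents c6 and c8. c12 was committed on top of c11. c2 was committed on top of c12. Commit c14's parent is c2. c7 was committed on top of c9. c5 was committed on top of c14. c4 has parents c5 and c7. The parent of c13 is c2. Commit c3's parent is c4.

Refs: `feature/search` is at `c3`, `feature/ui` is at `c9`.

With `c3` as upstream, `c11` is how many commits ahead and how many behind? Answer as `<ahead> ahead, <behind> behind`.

0 ahead, 7 behind

Reachable from c11: {c1, c10, c11, c15, c6, c8, c9}.
Reachable from c3: {c1, c10, c11, c12, c14, c15, c2, c3, c4, c5, c6, c7, c8, c9}.
Only in c11's history (ahead): {} — 0.
Only in c3's history (behind): {c12, c14, c2, c3, c4, c5, c7} — 7.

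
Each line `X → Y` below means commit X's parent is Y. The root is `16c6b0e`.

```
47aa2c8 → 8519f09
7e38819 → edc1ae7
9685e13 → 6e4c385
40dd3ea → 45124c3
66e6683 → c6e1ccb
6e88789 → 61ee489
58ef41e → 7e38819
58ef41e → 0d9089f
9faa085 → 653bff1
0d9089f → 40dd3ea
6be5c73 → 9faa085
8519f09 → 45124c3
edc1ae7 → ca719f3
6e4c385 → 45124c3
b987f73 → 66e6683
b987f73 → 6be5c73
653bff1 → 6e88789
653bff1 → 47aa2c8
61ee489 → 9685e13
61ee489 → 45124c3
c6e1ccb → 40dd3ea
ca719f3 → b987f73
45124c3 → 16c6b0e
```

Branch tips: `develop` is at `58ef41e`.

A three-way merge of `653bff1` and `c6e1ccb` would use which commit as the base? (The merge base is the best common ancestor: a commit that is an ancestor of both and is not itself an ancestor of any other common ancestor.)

45124c3

Ancestors of 653bff1: {16c6b0e, 45124c3, 47aa2c8, 61ee489, 653bff1, 6e4c385, 6e88789, 8519f09, 9685e13}.
Ancestors of c6e1ccb: {16c6b0e, 40dd3ea, 45124c3, c6e1ccb}.
Common ancestors: {16c6b0e, 45124c3}.
Among these, 45124c3 is not an ancestor of any other common ancestor — it is the merge base.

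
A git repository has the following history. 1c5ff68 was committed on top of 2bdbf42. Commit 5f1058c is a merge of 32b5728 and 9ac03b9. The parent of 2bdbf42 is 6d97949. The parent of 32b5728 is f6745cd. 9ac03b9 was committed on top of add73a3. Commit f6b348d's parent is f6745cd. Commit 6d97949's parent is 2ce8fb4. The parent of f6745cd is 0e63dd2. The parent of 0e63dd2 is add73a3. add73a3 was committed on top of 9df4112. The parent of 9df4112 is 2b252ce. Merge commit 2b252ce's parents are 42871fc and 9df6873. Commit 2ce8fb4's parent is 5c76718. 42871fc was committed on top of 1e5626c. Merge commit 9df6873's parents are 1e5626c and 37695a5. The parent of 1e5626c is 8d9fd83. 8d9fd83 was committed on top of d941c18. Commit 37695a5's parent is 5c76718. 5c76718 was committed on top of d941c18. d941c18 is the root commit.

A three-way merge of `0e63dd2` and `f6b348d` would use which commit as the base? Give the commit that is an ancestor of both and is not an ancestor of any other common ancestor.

Ancestors of 0e63dd2: {0e63dd2, 1e5626c, 2b252ce, 37695a5, 42871fc, 5c76718, 8d9fd83, 9df4112, 9df6873, add73a3, d941c18}.
Ancestors of f6b348d: {0e63dd2, 1e5626c, 2b252ce, 37695a5, 42871fc, 5c76718, 8d9fd83, 9df4112, 9df6873, add73a3, d941c18, f6745cd, f6b348d}.
Common ancestors: {0e63dd2, 1e5626c, 2b252ce, 37695a5, 42871fc, 5c76718, 8d9fd83, 9df4112, 9df6873, add73a3, d941c18}.
Among these, 0e63dd2 is not an ancestor of any other common ancestor — it is the merge base.

0e63dd2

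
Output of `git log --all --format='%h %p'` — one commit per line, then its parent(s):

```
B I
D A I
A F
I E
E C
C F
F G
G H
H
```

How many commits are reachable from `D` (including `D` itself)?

Walking parent pointers from D: reachable set = {A, C, D, E, F, G, H, I}.
That is 8 commits.

8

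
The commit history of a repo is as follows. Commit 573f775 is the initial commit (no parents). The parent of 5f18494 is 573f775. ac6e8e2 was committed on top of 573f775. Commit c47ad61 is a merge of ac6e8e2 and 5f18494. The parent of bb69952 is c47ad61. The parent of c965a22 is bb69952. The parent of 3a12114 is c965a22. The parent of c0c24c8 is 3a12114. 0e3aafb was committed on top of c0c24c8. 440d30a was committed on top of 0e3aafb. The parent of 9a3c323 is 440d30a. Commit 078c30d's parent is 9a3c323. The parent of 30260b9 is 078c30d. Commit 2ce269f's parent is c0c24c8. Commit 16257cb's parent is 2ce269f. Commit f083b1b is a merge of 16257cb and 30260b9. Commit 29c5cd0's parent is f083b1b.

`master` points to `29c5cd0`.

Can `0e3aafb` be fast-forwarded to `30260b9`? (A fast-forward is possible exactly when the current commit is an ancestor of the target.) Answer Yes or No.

Yes

A fast-forward from 0e3aafb to 30260b9 is possible iff 0e3aafb is an ancestor of 30260b9.
Ancestors of 30260b9: {078c30d, 0e3aafb, 30260b9, 3a12114, 440d30a, 573f775, 5f18494, 9a3c323, ac6e8e2, bb69952, c0c24c8, c47ad61, c965a22}.
0e3aafb is among them, so fast-forward is possible.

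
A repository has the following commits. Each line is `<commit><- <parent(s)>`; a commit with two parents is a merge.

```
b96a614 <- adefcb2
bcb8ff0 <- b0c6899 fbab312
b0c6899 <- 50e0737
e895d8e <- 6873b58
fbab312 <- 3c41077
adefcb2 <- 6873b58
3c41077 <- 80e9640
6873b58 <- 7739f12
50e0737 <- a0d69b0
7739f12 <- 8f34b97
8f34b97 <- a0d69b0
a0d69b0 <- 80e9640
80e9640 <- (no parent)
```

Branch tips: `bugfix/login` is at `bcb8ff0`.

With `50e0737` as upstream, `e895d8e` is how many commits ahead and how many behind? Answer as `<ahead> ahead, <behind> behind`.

4 ahead, 1 behind

Reachable from e895d8e: {6873b58, 7739f12, 80e9640, 8f34b97, a0d69b0, e895d8e}.
Reachable from 50e0737: {50e0737, 80e9640, a0d69b0}.
Only in e895d8e's history (ahead): {6873b58, 7739f12, 8f34b97, e895d8e} — 4.
Only in 50e0737's history (behind): {50e0737} — 1.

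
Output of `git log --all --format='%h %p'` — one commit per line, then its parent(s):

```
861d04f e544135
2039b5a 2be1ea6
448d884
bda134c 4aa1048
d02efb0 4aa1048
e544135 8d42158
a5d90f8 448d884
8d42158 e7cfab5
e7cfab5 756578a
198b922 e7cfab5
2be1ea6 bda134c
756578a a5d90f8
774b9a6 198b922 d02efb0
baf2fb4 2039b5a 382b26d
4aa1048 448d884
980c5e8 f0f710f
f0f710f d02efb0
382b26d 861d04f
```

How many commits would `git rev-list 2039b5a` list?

Walking parent pointers from 2039b5a: reachable set = {2039b5a, 2be1ea6, 448d884, 4aa1048, bda134c}.
That is 5 commits.

5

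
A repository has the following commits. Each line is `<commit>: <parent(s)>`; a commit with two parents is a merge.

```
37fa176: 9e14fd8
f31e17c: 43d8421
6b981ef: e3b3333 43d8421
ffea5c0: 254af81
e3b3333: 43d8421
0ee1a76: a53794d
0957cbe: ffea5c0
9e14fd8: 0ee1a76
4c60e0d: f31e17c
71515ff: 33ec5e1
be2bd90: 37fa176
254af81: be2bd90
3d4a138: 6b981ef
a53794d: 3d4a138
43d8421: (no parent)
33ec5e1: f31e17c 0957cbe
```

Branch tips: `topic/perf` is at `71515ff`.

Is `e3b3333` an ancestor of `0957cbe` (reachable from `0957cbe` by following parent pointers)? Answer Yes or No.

Ancestors of 0957cbe (commits reachable by following parents): {0957cbe, 0ee1a76, 254af81, 37fa176, 3d4a138, 43d8421, 6b981ef, 9e14fd8, a53794d, be2bd90, e3b3333, ffea5c0}.
e3b3333 is in that set, so it is an ancestor of 0957cbe.

Yes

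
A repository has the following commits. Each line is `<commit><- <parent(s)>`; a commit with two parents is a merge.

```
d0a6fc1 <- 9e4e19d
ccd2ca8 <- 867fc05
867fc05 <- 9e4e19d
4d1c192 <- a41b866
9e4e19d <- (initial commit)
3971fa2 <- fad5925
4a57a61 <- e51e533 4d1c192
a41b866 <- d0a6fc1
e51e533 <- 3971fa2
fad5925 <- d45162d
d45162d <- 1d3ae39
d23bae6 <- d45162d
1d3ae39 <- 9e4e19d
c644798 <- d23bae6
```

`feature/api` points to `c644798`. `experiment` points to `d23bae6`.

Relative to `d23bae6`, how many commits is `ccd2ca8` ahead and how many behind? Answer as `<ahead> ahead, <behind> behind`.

2 ahead, 3 behind

Reachable from ccd2ca8: {867fc05, 9e4e19d, ccd2ca8}.
Reachable from d23bae6: {1d3ae39, 9e4e19d, d23bae6, d45162d}.
Only in ccd2ca8's history (ahead): {867fc05, ccd2ca8} — 2.
Only in d23bae6's history (behind): {1d3ae39, d23bae6, d45162d} — 3.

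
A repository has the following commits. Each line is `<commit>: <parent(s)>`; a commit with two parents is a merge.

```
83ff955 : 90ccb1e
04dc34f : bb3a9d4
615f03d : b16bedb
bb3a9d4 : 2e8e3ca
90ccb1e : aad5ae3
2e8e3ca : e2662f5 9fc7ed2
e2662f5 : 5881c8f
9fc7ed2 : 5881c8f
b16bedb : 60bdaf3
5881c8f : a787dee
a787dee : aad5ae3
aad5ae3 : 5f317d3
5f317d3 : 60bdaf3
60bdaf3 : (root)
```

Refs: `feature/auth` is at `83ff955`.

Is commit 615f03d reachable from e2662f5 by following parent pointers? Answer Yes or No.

Ancestors of e2662f5: {5881c8f, 5f317d3, 60bdaf3, a787dee, aad5ae3, e2662f5}.
615f03d is not in that set, so it is not an ancestor of e2662f5.

No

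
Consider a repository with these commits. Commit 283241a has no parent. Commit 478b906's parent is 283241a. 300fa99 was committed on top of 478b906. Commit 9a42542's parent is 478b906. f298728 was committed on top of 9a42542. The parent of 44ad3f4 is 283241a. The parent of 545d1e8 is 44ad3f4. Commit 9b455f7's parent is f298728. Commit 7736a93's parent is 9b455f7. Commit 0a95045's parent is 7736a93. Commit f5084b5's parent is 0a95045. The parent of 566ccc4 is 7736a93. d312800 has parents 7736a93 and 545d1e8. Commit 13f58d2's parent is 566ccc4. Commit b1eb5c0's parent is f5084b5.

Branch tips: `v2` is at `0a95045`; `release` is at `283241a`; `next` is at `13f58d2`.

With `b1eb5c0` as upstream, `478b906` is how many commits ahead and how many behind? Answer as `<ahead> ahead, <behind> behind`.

0 ahead, 7 behind

Reachable from 478b906: {283241a, 478b906}.
Reachable from b1eb5c0: {0a95045, 283241a, 478b906, 7736a93, 9a42542, 9b455f7, b1eb5c0, f298728, f5084b5}.
Only in 478b906's history (ahead): {} — 0.
Only in b1eb5c0's history (behind): {0a95045, 7736a93, 9a42542, 9b455f7, b1eb5c0, f298728, f5084b5} — 7.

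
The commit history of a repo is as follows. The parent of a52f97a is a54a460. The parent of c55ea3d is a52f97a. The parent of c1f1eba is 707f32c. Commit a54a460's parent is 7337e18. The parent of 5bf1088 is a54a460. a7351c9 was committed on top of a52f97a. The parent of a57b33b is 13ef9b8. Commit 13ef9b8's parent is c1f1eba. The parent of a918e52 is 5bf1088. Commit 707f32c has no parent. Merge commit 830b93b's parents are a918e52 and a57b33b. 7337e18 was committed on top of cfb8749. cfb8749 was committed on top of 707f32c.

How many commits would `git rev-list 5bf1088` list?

Walking parent pointers from 5bf1088: reachable set = {5bf1088, 707f32c, 7337e18, a54a460, cfb8749}.
That is 5 commits.

5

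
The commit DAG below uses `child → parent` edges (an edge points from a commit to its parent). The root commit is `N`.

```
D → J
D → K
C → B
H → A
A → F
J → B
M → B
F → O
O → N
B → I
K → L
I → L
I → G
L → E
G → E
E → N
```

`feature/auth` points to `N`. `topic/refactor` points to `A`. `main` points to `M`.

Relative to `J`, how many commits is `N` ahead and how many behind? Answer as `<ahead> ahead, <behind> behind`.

Reachable from N: {N}.
Reachable from J: {B, E, G, I, J, L, N}.
Only in N's history (ahead): {} — 0.
Only in J's history (behind): {B, E, G, I, J, L} — 6.

0 ahead, 6 behind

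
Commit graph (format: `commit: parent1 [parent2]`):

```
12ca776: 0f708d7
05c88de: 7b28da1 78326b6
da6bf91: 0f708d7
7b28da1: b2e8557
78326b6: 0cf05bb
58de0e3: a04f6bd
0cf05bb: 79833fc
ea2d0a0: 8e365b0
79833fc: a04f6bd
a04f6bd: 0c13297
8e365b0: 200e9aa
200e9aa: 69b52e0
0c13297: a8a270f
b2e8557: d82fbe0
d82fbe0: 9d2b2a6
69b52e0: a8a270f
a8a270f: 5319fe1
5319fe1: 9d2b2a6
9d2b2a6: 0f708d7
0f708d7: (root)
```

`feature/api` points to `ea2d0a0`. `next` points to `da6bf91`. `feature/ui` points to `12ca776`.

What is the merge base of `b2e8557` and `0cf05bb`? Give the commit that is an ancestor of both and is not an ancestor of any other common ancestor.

Ancestors of b2e8557: {0f708d7, 9d2b2a6, b2e8557, d82fbe0}.
Ancestors of 0cf05bb: {0c13297, 0cf05bb, 0f708d7, 5319fe1, 79833fc, 9d2b2a6, a04f6bd, a8a270f}.
Common ancestors: {0f708d7, 9d2b2a6}.
Among these, 9d2b2a6 is not an ancestor of any other common ancestor — it is the merge base.

9d2b2a6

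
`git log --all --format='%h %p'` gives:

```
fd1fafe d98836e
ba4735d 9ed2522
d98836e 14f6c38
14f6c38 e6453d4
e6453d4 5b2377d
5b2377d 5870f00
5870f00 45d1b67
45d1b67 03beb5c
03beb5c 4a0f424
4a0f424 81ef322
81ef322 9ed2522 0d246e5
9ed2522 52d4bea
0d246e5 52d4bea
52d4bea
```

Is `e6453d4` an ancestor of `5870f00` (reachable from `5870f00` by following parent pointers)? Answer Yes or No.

No

Ancestors of 5870f00: {03beb5c, 0d246e5, 45d1b67, 4a0f424, 52d4bea, 5870f00, 81ef322, 9ed2522}.
e6453d4 is not in that set, so it is not an ancestor of 5870f00.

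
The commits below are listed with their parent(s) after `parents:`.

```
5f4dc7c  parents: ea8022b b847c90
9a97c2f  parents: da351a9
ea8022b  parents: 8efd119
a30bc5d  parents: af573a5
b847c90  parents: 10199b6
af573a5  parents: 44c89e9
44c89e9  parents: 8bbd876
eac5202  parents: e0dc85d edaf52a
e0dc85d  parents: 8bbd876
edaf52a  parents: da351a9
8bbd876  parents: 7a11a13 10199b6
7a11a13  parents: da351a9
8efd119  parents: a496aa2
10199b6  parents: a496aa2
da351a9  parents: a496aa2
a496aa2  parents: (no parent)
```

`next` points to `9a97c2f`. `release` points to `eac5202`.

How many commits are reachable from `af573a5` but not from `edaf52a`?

5

Reachable from af573a5: {10199b6, 44c89e9, 7a11a13, 8bbd876, a496aa2, af573a5, da351a9}.
Reachable from edaf52a: {a496aa2, da351a9, edaf52a}.
In af573a5's history but not edaf52a's: {10199b6, 44c89e9, 7a11a13, 8bbd876, af573a5} — 5 commits.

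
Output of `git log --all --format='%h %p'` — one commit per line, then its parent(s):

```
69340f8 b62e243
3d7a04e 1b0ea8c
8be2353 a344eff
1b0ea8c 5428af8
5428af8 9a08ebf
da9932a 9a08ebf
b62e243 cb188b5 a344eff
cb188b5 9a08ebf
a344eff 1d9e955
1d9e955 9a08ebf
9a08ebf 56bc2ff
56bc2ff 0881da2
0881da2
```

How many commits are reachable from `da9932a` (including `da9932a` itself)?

Walking parent pointers from da9932a: reachable set = {0881da2, 56bc2ff, 9a08ebf, da9932a}.
That is 4 commits.

4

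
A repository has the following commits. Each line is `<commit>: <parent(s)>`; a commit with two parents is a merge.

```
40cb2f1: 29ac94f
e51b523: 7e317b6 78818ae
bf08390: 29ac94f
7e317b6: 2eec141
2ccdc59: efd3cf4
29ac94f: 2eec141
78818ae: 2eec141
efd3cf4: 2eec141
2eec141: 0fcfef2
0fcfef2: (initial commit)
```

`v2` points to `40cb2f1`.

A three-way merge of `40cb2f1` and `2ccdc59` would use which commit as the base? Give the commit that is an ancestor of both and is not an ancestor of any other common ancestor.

2eec141

Ancestors of 40cb2f1: {0fcfef2, 29ac94f, 2eec141, 40cb2f1}.
Ancestors of 2ccdc59: {0fcfef2, 2ccdc59, 2eec141, efd3cf4}.
Common ancestors: {0fcfef2, 2eec141}.
Among these, 2eec141 is not an ancestor of any other common ancestor — it is the merge base.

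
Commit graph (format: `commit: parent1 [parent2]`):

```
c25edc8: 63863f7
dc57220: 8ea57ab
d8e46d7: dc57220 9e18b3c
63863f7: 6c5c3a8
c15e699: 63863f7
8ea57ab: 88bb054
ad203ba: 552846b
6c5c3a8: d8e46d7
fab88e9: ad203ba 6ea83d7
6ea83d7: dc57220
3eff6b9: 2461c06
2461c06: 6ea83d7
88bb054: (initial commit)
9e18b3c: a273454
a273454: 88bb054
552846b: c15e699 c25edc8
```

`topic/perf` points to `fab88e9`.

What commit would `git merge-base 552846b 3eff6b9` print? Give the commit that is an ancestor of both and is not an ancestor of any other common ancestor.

dc57220

Ancestors of 552846b: {552846b, 63863f7, 6c5c3a8, 88bb054, 8ea57ab, 9e18b3c, a273454, c15e699, c25edc8, d8e46d7, dc57220}.
Ancestors of 3eff6b9: {2461c06, 3eff6b9, 6ea83d7, 88bb054, 8ea57ab, dc57220}.
Common ancestors: {88bb054, 8ea57ab, dc57220}.
Among these, dc57220 is not an ancestor of any other common ancestor — it is the merge base.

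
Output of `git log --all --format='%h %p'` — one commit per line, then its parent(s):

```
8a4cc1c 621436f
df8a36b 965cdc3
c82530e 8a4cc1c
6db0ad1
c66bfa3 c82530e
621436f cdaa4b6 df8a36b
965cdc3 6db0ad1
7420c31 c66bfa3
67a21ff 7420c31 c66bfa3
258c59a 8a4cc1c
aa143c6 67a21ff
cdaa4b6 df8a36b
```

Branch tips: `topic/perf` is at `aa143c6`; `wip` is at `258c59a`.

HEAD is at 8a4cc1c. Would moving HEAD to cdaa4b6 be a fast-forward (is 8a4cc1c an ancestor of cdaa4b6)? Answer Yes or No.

A fast-forward from 8a4cc1c to cdaa4b6 is possible iff 8a4cc1c is an ancestor of cdaa4b6.
Ancestors of cdaa4b6: {6db0ad1, 965cdc3, cdaa4b6, df8a36b}.
8a4cc1c is not among them, so fast-forward is not possible.

No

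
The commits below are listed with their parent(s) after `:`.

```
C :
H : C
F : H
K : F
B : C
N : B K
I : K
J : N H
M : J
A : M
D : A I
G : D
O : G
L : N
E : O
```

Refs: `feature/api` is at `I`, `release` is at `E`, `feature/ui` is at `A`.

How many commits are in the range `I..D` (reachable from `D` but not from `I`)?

Reachable from D: {A, B, C, D, F, H, I, J, K, M, N}.
Reachable from I: {C, F, H, I, K}.
In D's history but not I's: {A, B, D, J, M, N} — 6 commits.

6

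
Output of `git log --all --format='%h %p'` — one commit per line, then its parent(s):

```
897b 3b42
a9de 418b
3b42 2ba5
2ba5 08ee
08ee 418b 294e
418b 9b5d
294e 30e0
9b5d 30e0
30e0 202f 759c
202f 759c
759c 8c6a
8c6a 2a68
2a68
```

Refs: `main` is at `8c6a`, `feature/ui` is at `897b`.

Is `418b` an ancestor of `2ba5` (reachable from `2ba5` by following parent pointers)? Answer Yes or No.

Ancestors of 2ba5 (commits reachable by following parents): {08ee, 202f, 294e, 2a68, 2ba5, 30e0, 418b, 759c, 8c6a, 9b5d}.
418b is in that set, so it is an ancestor of 2ba5.

Yes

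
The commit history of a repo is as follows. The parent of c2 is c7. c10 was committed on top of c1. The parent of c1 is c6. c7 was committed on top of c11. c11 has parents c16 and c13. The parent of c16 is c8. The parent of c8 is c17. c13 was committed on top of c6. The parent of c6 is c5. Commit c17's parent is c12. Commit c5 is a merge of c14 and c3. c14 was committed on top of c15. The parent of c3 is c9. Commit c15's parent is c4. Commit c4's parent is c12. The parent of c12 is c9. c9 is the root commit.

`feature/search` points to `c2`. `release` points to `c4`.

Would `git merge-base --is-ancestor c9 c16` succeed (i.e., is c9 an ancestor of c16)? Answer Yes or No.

Yes

Ancestors of c16 (commits reachable by following parents): {c12, c16, c17, c8, c9}.
c9 is in that set, so it is an ancestor of c16.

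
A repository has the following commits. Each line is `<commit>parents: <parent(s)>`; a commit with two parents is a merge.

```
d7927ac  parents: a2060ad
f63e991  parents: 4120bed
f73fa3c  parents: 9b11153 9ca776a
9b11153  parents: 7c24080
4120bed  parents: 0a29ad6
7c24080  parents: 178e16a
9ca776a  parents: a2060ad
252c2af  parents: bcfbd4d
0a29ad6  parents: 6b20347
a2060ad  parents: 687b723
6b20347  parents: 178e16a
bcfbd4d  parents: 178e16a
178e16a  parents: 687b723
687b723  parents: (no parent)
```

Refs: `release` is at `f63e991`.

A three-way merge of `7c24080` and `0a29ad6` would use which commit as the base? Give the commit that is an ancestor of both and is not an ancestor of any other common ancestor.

178e16a

Ancestors of 7c24080: {178e16a, 687b723, 7c24080}.
Ancestors of 0a29ad6: {0a29ad6, 178e16a, 687b723, 6b20347}.
Common ancestors: {178e16a, 687b723}.
Among these, 178e16a is not an ancestor of any other common ancestor — it is the merge base.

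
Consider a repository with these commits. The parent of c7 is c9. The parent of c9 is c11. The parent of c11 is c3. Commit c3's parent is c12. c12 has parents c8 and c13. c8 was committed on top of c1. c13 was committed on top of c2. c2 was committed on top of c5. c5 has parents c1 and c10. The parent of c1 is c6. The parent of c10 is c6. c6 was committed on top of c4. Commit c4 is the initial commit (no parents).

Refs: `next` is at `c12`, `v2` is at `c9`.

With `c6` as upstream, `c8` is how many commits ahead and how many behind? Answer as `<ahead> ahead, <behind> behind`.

2 ahead, 0 behind

Reachable from c8: {c1, c4, c6, c8}.
Reachable from c6: {c4, c6}.
Only in c8's history (ahead): {c1, c8} — 2.
Only in c6's history (behind): {} — 0.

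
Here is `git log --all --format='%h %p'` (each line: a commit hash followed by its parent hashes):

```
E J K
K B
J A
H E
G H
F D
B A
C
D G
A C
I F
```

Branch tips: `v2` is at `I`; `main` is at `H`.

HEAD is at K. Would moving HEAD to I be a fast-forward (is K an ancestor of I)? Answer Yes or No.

Yes

A fast-forward from K to I is possible iff K is an ancestor of I.
Ancestors of I: {A, B, C, D, E, F, G, H, I, J, K}.
K is among them, so fast-forward is possible.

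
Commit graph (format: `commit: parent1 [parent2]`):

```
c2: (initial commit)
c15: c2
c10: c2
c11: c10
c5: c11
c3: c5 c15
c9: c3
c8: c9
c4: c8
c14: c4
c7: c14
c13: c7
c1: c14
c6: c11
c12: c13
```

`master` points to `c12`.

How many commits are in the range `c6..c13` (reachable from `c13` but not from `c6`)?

Reachable from c13: {c10, c11, c13, c14, c15, c2, c3, c4, c5, c7, c8, c9}.
Reachable from c6: {c10, c11, c2, c6}.
In c13's history but not c6's: {c13, c14, c15, c3, c4, c5, c7, c8, c9} — 9 commits.

9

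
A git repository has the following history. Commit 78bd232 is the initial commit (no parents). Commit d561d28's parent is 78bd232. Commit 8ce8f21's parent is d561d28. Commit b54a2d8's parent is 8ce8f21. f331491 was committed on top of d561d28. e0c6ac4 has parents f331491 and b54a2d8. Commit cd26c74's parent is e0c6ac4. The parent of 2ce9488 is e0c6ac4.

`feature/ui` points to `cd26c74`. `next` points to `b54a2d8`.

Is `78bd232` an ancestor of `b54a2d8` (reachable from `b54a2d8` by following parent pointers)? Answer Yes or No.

Yes

Ancestors of b54a2d8 (commits reachable by following parents): {78bd232, 8ce8f21, b54a2d8, d561d28}.
78bd232 is in that set, so it is an ancestor of b54a2d8.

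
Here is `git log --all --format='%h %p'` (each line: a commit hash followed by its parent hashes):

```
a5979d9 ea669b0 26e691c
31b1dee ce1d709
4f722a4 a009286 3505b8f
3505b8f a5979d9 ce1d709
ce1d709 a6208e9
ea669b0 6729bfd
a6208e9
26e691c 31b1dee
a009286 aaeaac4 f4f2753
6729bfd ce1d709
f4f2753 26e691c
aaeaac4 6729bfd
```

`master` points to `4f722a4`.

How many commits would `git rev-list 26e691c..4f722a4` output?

8

Reachable from 4f722a4: {26e691c, 31b1dee, 3505b8f, 4f722a4, 6729bfd, a009286, a5979d9, a6208e9, aaeaac4, ce1d709, ea669b0, f4f2753}.
Reachable from 26e691c: {26e691c, 31b1dee, a6208e9, ce1d709}.
In 4f722a4's history but not 26e691c's: {3505b8f, 4f722a4, 6729bfd, a009286, a5979d9, aaeaac4, ea669b0, f4f2753} — 8 commits.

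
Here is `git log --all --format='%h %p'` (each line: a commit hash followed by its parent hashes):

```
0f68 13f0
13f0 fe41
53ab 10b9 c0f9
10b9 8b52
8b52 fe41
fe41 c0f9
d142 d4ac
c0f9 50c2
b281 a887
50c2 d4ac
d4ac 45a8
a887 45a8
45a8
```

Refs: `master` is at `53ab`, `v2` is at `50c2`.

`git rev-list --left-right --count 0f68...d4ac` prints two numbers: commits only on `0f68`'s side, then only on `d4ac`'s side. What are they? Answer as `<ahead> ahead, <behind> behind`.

Reachable from 0f68: {0f68, 13f0, 45a8, 50c2, c0f9, d4ac, fe41}.
Reachable from d4ac: {45a8, d4ac}.
Only in 0f68's history (ahead): {0f68, 13f0, 50c2, c0f9, fe41} — 5.
Only in d4ac's history (behind): {} — 0.

5 ahead, 0 behind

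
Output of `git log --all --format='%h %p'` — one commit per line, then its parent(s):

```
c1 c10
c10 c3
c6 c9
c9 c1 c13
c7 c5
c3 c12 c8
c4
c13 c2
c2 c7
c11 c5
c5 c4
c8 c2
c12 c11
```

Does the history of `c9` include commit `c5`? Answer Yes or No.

Ancestors of c9 (commits reachable by following parents): {c1, c10, c11, c12, c13, c2, c3, c4, c5, c7, c8, c9}.
c5 is in that set, so it is an ancestor of c9.

Yes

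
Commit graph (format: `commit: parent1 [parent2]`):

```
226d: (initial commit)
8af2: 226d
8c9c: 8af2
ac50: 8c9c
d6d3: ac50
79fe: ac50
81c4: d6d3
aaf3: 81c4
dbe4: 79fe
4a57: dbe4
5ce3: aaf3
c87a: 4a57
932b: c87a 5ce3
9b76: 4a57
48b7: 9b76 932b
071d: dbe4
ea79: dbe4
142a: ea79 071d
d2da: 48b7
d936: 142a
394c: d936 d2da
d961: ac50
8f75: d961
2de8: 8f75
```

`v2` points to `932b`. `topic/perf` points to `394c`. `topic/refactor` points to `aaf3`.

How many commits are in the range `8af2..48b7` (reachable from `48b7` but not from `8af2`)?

13

Reachable from 48b7: {226d, 48b7, 4a57, 5ce3, 79fe, 81c4, 8af2, 8c9c, 932b, 9b76, aaf3, ac50, c87a, d6d3, dbe4}.
Reachable from 8af2: {226d, 8af2}.
In 48b7's history but not 8af2's: {48b7, 4a57, 5ce3, 79fe, 81c4, 8c9c, 932b, 9b76, aaf3, ac50, c87a, d6d3, dbe4} — 13 commits.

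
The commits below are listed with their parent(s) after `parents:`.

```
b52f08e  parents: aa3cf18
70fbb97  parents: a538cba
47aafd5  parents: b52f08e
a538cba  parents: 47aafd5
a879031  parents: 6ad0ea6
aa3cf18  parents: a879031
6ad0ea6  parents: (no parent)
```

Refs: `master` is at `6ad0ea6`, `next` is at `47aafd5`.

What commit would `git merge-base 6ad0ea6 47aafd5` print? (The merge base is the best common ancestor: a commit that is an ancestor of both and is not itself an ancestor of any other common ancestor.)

Ancestors of 6ad0ea6: {6ad0ea6}.
Ancestors of 47aafd5: {47aafd5, 6ad0ea6, a879031, aa3cf18, b52f08e}.
Common ancestors: {6ad0ea6}.
The only common ancestor is 6ad0ea6, so it is the merge base.

6ad0ea6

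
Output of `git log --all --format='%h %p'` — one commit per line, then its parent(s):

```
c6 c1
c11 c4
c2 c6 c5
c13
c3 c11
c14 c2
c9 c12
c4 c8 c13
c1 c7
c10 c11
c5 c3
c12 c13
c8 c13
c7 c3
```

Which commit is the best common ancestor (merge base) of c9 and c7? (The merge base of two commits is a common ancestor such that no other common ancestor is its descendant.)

Ancestors of c9: {c12, c13, c9}.
Ancestors of c7: {c11, c13, c3, c4, c7, c8}.
Common ancestors: {c13}.
The only common ancestor is c13, so it is the merge base.

c13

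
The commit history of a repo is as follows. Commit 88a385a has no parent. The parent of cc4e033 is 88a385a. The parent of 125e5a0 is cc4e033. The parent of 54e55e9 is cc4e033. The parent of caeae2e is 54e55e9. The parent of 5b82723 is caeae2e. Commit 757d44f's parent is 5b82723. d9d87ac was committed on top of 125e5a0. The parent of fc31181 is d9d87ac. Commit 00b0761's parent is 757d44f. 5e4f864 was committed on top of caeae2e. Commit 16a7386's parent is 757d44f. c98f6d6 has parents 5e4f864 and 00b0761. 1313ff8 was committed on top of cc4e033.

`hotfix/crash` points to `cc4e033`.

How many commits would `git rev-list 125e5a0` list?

3

Walking parent pointers from 125e5a0: reachable set = {125e5a0, 88a385a, cc4e033}.
That is 3 commits.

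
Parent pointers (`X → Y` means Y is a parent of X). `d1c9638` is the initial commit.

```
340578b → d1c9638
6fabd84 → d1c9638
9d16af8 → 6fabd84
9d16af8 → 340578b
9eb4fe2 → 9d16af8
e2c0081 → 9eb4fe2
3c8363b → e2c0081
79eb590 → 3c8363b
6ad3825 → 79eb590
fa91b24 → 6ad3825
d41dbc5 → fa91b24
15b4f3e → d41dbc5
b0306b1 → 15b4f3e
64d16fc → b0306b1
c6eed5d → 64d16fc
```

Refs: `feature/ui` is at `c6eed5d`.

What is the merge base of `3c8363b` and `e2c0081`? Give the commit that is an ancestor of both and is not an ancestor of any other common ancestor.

e2c0081

Ancestors of 3c8363b: {340578b, 3c8363b, 6fabd84, 9d16af8, 9eb4fe2, d1c9638, e2c0081}.
Ancestors of e2c0081: {340578b, 6fabd84, 9d16af8, 9eb4fe2, d1c9638, e2c0081}.
Common ancestors: {340578b, 6fabd84, 9d16af8, 9eb4fe2, d1c9638, e2c0081}.
Among these, e2c0081 is not an ancestor of any other common ancestor — it is the merge base.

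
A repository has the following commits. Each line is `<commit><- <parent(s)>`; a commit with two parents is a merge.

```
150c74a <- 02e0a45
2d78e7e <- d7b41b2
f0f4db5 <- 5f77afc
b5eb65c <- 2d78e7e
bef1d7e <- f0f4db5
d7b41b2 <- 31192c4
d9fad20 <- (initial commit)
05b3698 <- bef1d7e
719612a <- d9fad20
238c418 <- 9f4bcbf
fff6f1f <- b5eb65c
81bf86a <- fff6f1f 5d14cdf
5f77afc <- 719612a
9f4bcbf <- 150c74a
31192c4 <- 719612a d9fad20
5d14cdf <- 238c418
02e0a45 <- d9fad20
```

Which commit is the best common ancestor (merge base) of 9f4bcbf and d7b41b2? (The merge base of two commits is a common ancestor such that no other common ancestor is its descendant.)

d9fad20

Ancestors of 9f4bcbf: {02e0a45, 150c74a, 9f4bcbf, d9fad20}.
Ancestors of d7b41b2: {31192c4, 719612a, d7b41b2, d9fad20}.
Common ancestors: {d9fad20}.
The only common ancestor is d9fad20, so it is the merge base.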